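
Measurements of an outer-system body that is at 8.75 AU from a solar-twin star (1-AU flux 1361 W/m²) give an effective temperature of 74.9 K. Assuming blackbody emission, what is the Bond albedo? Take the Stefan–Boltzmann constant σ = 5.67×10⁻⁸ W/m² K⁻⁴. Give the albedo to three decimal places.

0.598

Flux at the orbit: S = 1361/(8.75)² = 17.78 W/m².
Rearranging the radiative balance, α = 1 − 4σT⁴/S.
4σT⁴ = 4·5.67×10⁻⁸·(74.9)⁴ = 7.138 W/m².
1−α = 7.138/17.78 = 0.4015, so α = 0.5985.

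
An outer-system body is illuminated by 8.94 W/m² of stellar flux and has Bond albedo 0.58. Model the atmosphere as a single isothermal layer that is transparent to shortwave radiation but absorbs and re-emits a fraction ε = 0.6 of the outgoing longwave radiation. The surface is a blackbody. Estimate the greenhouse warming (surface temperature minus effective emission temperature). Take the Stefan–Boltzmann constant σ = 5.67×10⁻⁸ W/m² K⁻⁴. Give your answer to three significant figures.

5.95 kelvin

The planet radiates to space at T_e = [S(1−α)/(4σ)]^(1/4) = 63.79 K.
For a single slab of emissivity ε, T_s⁴ = 2T_e⁴/(2−ε); thus T_s = 63.79·(1.429)^(1/4) = 69.74 K.
The atmosphere warms the surface by 5.949 K.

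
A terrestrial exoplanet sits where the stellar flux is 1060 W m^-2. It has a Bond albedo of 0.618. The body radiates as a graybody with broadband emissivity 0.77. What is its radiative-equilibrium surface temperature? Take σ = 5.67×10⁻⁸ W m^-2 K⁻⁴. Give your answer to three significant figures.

Averaging over the sphere, the absorbed flux is S(1−α)/4 = 101.2 W m^-2.
Radiative balance εσT⁴ = 101.2 gives T = [101.2/(0.77·σ)]^(1/4) = 219.4 K.

219 K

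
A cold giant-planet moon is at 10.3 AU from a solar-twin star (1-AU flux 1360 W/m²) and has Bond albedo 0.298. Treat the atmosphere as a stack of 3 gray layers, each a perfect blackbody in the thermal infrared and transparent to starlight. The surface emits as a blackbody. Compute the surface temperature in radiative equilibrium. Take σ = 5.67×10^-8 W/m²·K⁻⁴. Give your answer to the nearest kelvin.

112 K

By the inverse-square law, S = 1360/10.3² = 12.82 W/m².
OLR = S(1−α)/4 = 2.250 W/m²; the top layer radiates at T_e = 79.37 K.
For an N-layer opaque stack, T_s⁴ = (N+1)T_e⁴, hence T_s = (4)^(1/4)×79.37 K = 112.2 K.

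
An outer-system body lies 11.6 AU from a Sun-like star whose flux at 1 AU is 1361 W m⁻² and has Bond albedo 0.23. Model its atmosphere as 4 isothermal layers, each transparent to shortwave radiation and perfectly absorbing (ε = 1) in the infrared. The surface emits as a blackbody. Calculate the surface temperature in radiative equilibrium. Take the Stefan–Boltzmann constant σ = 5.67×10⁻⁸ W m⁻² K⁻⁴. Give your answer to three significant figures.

114 kelvin

By the inverse-square law, S = 1361/11.6² = 10.11 W m⁻².
OLR = S(1−α)/4 = 1.947 W m⁻²; the top layer radiates at T_e = 76.55 K.
Layer-by-layer balance gives σT_s⁴ = (N+1)σT_e⁴, so T_s = 5^¼·76.55 = 114.5 K.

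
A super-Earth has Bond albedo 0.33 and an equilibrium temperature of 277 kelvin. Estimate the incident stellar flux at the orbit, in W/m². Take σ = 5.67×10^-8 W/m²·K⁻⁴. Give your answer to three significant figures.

From S(1−α)/4 = σT⁴: S = 4σT⁴/(1−α).
σT⁴ = 5.67×10⁻⁸·(277)⁴ = 333.8 W/m².
So S = 4×333.8/(1−0.33) = 1993 W/m².

1990 W/m²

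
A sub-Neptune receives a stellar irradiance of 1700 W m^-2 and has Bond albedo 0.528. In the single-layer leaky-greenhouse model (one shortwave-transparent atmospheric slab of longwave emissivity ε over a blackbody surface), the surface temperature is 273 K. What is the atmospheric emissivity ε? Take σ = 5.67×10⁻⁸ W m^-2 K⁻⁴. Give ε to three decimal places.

First, T_e = [1700·(1−0.528)/(4σ)]^(1/4) = 243.9 K.
T_s⁴ = T_e⁴·2/(2−ε) → ε = 2 − 2(T_e/T_s)⁴ = 2 − 2·(243.9/273)⁴ = 0.7261.

0.726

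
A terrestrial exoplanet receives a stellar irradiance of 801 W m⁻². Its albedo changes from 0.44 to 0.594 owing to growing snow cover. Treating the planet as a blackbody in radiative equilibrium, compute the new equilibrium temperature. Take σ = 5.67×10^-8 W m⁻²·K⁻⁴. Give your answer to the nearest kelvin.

195 kelvin

T₂ = [S(1−α₂)/(4σ)]^(1/4) = [801.0·0.406/(4σ)]^(1/4) = 194.6 K.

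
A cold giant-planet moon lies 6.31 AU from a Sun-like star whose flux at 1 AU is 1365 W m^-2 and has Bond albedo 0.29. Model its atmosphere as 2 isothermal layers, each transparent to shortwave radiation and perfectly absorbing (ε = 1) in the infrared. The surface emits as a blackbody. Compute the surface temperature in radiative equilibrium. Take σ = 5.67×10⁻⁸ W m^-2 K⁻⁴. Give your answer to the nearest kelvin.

134 K

Irradiance scales as 1/d², so S = 1365 W m^-2 × (1/6.31)² = 34.28 W m^-2.
The effective emission temperature is T_e = [S(1−α)/(4σ)]^¼ = 101.8 K.
With N = 2 opaque layers, T_s = (N+1)^(1/4)·T_e = 3^(1/4)·101.8 = 134.0 K.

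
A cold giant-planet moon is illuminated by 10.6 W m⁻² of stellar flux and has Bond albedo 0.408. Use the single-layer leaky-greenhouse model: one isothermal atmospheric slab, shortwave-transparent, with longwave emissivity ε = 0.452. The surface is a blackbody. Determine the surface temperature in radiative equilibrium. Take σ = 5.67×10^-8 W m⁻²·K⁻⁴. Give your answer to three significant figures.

77.3 K

Effective emission temperature (TOA balance): σT_e⁴ = S(1−α)/4 = 1.569 W m⁻² → T_e = 72.53 K.
The surface balance (absorbed SW + ε·downward IR = σT_s⁴) with T_a⁴ = T_s⁴/2 reduces to T_s = T_e·[2/(2−ε)]^¼ = 77.32 K.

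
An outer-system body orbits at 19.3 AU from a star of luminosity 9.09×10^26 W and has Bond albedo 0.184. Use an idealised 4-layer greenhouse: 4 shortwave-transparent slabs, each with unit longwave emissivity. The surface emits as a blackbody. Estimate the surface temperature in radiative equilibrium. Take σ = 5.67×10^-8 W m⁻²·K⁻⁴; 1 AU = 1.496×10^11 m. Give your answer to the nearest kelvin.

112 kelvin

d = 19.3 × 1.496×10^11 m = 2.887×10^12 m.
Spreading L over a sphere of radius d: S = 9.09×10^26/(4π·2.89×10^12²) = 8.677 W m⁻².
The effective emission temperature is T_e = [S(1−α)/(4σ)]^¼ = 74.75 K.
For an N-layer opaque stack, T_s⁴ = (N+1)T_e⁴, hence T_s = (5)^(1/4)×74.75 K = 111.8 K.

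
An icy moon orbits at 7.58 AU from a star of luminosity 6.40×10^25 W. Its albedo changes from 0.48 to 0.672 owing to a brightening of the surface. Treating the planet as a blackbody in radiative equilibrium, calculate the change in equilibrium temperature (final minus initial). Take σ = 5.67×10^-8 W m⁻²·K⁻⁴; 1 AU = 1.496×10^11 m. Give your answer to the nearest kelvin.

Orbital distance: d = 7.58 AU = 1.134×10^12 m.
Spreading L over a sphere of radius d: S = 6.40×10^25/(4π·1.13×10^12²) = 3.961 W m⁻².
With α = 0.48, T₁ = 54.89 K.
Final:   T₂ = [S(1−0.672)/(4σ)]^(1/4) = 48.92 K.
Change: 48.92 − 54.89 = -5.973 K.

-6 K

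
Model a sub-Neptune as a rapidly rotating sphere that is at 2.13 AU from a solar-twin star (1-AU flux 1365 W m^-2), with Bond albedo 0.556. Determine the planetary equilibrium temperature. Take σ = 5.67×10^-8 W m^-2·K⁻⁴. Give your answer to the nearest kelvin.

Irradiance scales as 1/d², so S = 1365 W m^-2 × (1/2.13)² = 300.9 W m^-2.
Averaging over the sphere, the absorbed flux is S(1−α)/4 = 33.40 W m^-2.
In equilibrium σT⁴ equals this, so T = 155.8 K.

156 K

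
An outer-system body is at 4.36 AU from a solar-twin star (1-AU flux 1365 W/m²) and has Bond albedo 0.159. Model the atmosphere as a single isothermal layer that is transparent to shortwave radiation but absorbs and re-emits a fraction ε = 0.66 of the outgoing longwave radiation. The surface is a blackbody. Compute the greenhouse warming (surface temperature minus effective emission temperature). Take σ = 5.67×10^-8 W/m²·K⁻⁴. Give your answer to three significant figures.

Flux at the orbit: S = 1365/(4.36)² = 71.81 W/m².
The planet radiates to space at T_e = [S(1−α)/(4σ)]^(1/4) = 127.7 K.
The surface balance (absorbed SW + ε·downward IR = σT_s⁴) with T_a⁴ = T_s⁴/2 reduces to T_s = T_e·[2/(2−ε)]^¼ = 141.2 K.
The atmosphere warms the surface by 13.45 K.

13.5 K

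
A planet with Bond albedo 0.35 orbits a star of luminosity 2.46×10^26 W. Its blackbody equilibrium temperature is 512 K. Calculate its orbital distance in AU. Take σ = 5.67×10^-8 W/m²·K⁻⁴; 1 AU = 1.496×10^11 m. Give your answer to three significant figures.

The flux needed for this T is 4σT⁴/(1−0.35) = 23980 W/m².
From L = 4πd²S, d = √(2.46×10^26/(4π·23980)) = 2.857×10^10 m = 0.1910 AU.

0.191 AU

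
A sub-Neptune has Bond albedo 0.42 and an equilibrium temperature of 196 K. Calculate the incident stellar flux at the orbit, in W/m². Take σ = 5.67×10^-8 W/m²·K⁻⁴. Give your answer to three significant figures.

Invert the energy balance for S: S = 4σT⁴/(1−α).
σT⁴ = 5.67×10⁻⁸·(196)⁴ = 83.68 W/m².
S = 4·83.68/0.58 = 577.1 W/m².

577 W/m²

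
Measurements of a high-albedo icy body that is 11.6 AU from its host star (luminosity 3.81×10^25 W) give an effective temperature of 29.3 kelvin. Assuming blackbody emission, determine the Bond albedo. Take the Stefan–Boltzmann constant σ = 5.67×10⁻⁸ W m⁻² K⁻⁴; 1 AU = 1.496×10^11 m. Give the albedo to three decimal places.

0.834

Orbital distance: d = 11.6 AU = 1.735×10^12 m.
S = L/(4πd²) = 1.007 W m⁻².
Energy balance: S(1−α)/4 = σT⁴, so 1−α = 4σT⁴/S.
4σT⁴ = 4·5.67×10⁻⁸·(29.3)⁴ = 0.1672 W m⁻².
1−α = 0.1672/1.007 = 0.1660, so α = 0.8340.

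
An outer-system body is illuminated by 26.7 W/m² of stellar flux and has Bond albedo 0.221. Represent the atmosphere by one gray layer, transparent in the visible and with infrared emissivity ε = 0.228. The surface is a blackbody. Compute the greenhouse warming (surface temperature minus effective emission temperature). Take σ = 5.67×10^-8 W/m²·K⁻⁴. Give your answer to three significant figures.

The planet radiates to space at T_e = [S(1−α)/(4σ)]^(1/4) = 97.86 K.
Surface balance with a leaky layer gives σT_s⁴ = σT_e⁴·2/(2−ε), so T_s = T_e·[2/(2−0.228)]^(1/4) = 100.9 K.
The atmosphere warms the surface by 3.006 K.

3.01 K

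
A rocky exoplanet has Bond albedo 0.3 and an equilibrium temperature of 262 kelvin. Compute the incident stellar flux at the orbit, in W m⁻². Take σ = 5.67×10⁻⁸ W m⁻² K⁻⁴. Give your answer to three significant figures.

1530 W m⁻²

Invert the energy balance for S: S = 4σT⁴/(1−α).
σT⁴ = 5.67×10⁻⁸·(262)⁴ = 267.2 W m⁻².
So S = 4×267.2/(1−0.3) = 1527 W m⁻².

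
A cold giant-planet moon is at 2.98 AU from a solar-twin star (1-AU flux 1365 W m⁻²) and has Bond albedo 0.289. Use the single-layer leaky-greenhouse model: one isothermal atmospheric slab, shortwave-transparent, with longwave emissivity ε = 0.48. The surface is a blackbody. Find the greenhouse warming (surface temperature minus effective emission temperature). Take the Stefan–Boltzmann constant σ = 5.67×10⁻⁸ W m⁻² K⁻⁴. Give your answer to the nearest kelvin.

11 K

By the inverse-square law, S = 1365/2.98² = 153.7 W m⁻².
The planet radiates to space at T_e = [S(1−α)/(4σ)]^(1/4) = 148.2 K.
Surface balance with a leaky layer gives σT_s⁴ = σT_e⁴·2/(2−ε), so T_s = T_e·[2/(2−0.48)]^(1/4) = 158.7 K.
The atmosphere warms the surface by 10.52 K.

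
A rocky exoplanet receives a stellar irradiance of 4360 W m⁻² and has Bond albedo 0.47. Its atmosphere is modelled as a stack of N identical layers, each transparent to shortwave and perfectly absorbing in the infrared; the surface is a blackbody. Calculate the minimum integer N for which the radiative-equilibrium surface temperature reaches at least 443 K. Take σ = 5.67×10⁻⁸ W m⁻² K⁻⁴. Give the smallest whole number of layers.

3

Top-of-atmosphere balance: σT_e⁴ = S(1−α)/4 = 577.7 W m⁻² → T_e = 317.7 K.
Since T_s⁴ = (N+1)T_e⁴, we need N ≥ (T_s/T_e)⁴ − 1 = 2.780.
Rounding up, N = 3.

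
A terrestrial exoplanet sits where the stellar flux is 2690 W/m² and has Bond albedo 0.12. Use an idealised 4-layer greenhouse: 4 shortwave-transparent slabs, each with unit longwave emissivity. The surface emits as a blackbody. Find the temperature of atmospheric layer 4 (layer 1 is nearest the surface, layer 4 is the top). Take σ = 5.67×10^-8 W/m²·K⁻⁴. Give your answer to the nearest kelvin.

The effective emission temperature is T_e = [S(1−α)/(4σ)]^¼ = 319.6 K.
In the N-layer model, layer k (counted from the surface) has T_k = (N+1−k)^(1/4)·T_e.
With k = 4: T_4 = (4+1−4)^¼·319.6 K = 319.6 K.

320 K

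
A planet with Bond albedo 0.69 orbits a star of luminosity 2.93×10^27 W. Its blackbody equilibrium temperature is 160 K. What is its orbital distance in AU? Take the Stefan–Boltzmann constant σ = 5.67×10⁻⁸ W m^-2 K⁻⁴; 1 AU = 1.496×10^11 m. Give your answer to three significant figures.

4.66 AU

The flux needed for this T is 4σT⁴/(1−0.69) = 479.5 W m^-2.
Then d = [L/(4πS)]^(1/2) = 6.973×10^11 m, i.e. 4.661 AU.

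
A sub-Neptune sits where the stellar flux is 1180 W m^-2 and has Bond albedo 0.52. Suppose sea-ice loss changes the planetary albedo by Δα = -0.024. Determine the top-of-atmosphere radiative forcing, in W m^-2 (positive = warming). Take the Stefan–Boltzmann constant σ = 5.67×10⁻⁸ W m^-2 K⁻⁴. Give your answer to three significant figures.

The change in absorbed flux is Δ[S(1−α)/4] = −SΔα/4 = 7.080 W m^-2.

7.08 W m^-2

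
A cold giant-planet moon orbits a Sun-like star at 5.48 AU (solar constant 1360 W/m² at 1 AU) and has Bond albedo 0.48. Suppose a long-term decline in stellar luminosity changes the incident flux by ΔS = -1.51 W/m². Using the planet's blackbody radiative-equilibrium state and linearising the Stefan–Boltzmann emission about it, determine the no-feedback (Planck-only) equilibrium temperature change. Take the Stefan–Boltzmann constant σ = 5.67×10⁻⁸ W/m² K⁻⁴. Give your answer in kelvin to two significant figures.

Flux at the orbit: S = 1360/(5.48)² = 45.29 W/m².
Unperturbed T_e = [45.29·(1−0.48)/(4σ)]^¼ = 100.9 K.
ΔF = Δ[S(1−α)]/4 = (1−0.48)·-1.51/4 = -0.1963 W/m².
Linearising σT⁴ gives d(σT⁴)/dT = 4σT_e³ = 0.2333 W/m² per K.
Hence the no-feedback warming is ΔF/(4σT_e³) = -0.841 K.

-0.84 kelvin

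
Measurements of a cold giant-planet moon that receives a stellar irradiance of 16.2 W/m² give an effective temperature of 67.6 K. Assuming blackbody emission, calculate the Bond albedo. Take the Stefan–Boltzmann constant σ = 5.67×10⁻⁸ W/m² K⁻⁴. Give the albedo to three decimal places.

From σT⁴ = S(1−α)/4 we invert for α: 1−α = 4σT⁴/S.
σT⁴ = 1.184 W/m², so 4σT⁴ = 4.736 W/m².
1−α = 4.736/16.20 = 0.2924, so α = 0.7076.

0.708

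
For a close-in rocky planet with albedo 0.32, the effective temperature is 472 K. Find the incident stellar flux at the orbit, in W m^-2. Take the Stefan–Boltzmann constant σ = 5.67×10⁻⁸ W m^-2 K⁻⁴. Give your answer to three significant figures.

Invert the energy balance for S: S = 4σT⁴/(1−α).
The emitted flux is σT⁴ = 2814 W m^-2.
S = 4·2814/0.68 = 16550 W m^-2.

16600 W m^-2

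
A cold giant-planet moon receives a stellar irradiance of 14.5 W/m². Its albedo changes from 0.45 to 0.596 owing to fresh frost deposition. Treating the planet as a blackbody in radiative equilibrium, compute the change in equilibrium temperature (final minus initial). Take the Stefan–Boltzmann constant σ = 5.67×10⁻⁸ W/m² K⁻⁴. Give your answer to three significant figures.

With α = 0.45, T₁ = 77.01 K.
With α = 0.596, T₂ = 71.29 K.
Change: 71.29 − 77.01 = -5.716 K.

-5.72 K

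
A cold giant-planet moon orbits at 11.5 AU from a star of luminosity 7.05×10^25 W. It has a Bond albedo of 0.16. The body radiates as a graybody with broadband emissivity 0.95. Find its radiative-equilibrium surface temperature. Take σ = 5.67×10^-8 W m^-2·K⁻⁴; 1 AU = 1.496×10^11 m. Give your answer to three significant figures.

52.1 kelvin

d = 11.5 × 1.496×10^11 m = 1.720×10^12 m.
S = L/(4πd²) = 1.895 W m^-2.
Absorbed flux (global mean): S(1−α)/4 = 1.895·0.84/4 = 0.3981 W m^-2.
Radiative balance εσT⁴ = 0.3981 gives T = [0.3981/(0.95·σ)]^(1/4) = 52.14 K.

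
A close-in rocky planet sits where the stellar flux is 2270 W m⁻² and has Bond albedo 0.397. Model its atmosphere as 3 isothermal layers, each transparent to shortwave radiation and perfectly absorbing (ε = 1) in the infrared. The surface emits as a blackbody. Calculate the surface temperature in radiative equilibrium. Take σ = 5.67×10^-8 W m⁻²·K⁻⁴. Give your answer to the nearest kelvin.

The effective emission temperature is T_e = [S(1−α)/(4σ)]^¼ = 278.7 K.
Layer-by-layer balance gives σT_s⁴ = (N+1)σT_e⁴, so T_s = 4^¼·278.7 = 394.2 K.

394 K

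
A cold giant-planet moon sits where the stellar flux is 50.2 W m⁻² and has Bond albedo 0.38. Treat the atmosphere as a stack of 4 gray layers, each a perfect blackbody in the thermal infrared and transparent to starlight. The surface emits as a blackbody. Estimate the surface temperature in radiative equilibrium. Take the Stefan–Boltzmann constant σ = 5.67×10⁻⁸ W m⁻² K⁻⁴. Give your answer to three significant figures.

162 K

Top-of-atmosphere balance: σT_e⁴ = S(1−α)/4 = 7.781 W m⁻² → T_e = 108.2 K.
Layer-by-layer balance gives σT_s⁴ = (N+1)σT_e⁴, so T_s = 5^¼·108.2 = 161.8 K.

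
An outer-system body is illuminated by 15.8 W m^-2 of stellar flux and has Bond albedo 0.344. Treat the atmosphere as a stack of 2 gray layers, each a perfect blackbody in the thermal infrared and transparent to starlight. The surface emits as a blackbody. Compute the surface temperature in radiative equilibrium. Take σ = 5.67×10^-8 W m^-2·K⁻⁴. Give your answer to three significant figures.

OLR = S(1−α)/4 = 2.591 W m^-2; the top layer radiates at T_e = 82.22 K.
With N = 2 opaque layers, T_s = (N+1)^(1/4)·T_e = 3^(1/4)·82.22 = 108.2 K.

108 K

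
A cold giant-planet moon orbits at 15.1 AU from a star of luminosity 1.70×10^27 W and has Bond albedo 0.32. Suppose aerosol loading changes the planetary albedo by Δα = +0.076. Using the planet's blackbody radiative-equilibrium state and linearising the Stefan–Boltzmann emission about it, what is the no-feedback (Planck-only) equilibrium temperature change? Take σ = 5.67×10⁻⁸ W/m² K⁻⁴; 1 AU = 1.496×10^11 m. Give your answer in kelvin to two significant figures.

Orbital distance: d = 15.1 AU = 2.259×10^12 m.
Spreading L over a sphere of radius d: S = 1.70×10^27/(4π·2.26×10^12²) = 26.51 W/m².
Unperturbed T_e = [26.51·(1−0.32)/(4σ)]^¼ = 94.42 K.
TOA radiative forcing: ΔF = −S·Δα/4 = −26.51·(+0.076)/4 = -0.5037 W/m².
Planck response: λ_P = 4σT_e³ = 4·5.67×10⁻⁸·(94.42)³ = 0.1909 W/m²/K.
ΔT₀ = ΔF/λ_P = -0.5037/0.1909 = -2.64 K.

-2.6 K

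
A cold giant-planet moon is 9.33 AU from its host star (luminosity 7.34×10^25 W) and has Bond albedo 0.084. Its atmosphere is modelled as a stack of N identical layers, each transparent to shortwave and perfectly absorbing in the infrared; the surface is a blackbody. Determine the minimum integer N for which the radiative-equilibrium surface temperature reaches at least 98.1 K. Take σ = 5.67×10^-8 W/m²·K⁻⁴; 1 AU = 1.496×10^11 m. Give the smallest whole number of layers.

7

d = 9.33 × 1.496×10^11 m = 1.396×10^12 m.
S = L/(4πd²) = 2.998 W/m².
Top-of-atmosphere balance: σT_e⁴ = S(1−α)/4 = 0.6866 W/m² → T_e = 58.99 K.
Since T_s⁴ = (N+1)T_e⁴, we need N ≥ (T_s/T_e)⁴ − 1 = 6.648.
The minimum whole number is N = 7.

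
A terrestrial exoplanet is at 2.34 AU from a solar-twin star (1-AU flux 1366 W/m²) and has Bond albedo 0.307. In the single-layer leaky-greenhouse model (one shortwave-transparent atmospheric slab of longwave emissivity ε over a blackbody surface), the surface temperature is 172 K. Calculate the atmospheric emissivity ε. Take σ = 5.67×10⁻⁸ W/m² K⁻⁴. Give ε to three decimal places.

0.258

Irradiance scales as 1/d², so S = 1366 W/m² × (1/2.34)² = 249.5 W/m².
First, T_e = [249.5·(1−0.307)/(4σ)]^(1/4) = 166.2 K.
Since (2−ε)/2 = (T_e/T_s)⁴ = 0.8710, ε = 0.2581.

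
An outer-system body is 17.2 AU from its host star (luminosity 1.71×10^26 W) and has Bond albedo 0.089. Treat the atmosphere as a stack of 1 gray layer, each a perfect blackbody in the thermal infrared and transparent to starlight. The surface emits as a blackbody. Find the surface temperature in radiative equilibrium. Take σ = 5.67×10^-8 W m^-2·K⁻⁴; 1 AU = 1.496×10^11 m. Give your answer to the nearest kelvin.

d = 17.2 × 1.496×10^11 m = 2.573×10^12 m.
Flux at the orbit: S = L/(4πd²) = 1.71×10^26/(4π·(2.57×10^12)²) = 2.055 W m^-2.
The effective emission temperature is T_e = [S(1−α)/(4σ)]^¼ = 53.60 K.
Layer-by-layer balance gives σT_s⁴ = (N+1)σT_e⁴, so T_s = 2^¼·53.60 = 63.74 K.

64 K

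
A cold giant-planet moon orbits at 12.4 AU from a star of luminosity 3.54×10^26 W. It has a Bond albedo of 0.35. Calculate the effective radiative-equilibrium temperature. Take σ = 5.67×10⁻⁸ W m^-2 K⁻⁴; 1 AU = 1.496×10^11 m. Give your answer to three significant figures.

69.6 kelvin

d = 12.4 × 1.496×10^11 m = 1.855×10^12 m.
S = L/(4πd²) = 8.186 W m^-2.
Absorbed flux (global mean): S(1−α)/4 = 8.186·0.65/4 = 1.330 W m^-2.
Balancing against σT⁴: T = (1.330/5.67×10⁻⁸)^(1/4) = 69.60 K.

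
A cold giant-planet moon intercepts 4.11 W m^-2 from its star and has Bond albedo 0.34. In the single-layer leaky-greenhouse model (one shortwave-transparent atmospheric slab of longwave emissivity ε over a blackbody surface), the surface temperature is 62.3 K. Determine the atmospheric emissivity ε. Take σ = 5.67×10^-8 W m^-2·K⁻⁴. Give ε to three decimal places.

0.412

Effective temperature: T_e = [S(1−α)/(4σ)]^(1/4) = 58.81 K.
Since (2−ε)/2 = (T_e/T_s)⁴ = 0.7939, ε = 0.4121.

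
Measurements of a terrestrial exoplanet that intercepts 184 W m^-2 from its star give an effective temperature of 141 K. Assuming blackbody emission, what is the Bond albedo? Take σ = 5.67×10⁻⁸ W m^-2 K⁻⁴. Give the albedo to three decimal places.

0.513

From σT⁴ = S(1−α)/4 we invert for α: 1−α = 4σT⁴/S.
σT⁴ = 22.41 W m^-2, so 4σT⁴ = 89.64 W m^-2.
1−α = 89.64/184.0 = 0.4872, so α = 0.5128.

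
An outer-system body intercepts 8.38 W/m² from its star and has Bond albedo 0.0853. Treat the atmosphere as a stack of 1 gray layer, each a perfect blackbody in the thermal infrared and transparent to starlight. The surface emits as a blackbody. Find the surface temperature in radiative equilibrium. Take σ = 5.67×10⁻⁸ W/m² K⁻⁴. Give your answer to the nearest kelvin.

OLR = S(1−α)/4 = 1.916 W/m²; the top layer radiates at T_e = 76.25 K.
With N = 1 opaque layers, T_s = (N+1)^(1/4)·T_e = 2^(1/4)·76.25 = 90.67 K.

91 K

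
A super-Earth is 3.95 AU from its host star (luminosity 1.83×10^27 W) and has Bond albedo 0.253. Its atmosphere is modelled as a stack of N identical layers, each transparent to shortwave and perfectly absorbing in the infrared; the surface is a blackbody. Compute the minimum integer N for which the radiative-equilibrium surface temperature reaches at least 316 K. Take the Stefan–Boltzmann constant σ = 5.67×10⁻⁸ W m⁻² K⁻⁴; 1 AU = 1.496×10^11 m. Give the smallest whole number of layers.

7

Orbital distance: d = 3.95 AU = 5.909×10^11 m.
Spreading L over a sphere of radius d: S = 1.83×10^27/(4π·5.91×10^11²) = 417.0 W m⁻².
OLR = S(1−α)/4 = 77.88 W m⁻²; the top layer radiates at T_e = 192.5 K.
Since T_s⁴ = (N+1)T_e⁴, we need N ≥ (T_s/T_e)⁴ − 1 = 6.259.
The minimum whole number is N = 7.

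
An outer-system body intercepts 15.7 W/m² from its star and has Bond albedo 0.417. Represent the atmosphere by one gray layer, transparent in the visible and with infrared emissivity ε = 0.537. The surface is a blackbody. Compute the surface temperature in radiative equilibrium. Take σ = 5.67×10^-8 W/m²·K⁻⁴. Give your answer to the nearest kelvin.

The planet radiates to space at T_e = [S(1−α)/(4σ)]^(1/4) = 79.70 K.
For a single slab of emissivity ε, T_s⁴ = 2T_e⁴/(2−ε); thus T_s = 79.70·(1.367)^(1/4) = 86.18 K.

86 K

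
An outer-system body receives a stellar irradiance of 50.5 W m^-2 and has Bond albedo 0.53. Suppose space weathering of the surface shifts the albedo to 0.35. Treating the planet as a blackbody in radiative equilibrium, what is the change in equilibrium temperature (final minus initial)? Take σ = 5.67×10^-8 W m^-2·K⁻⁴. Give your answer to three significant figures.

With α = 0.53, T₁ = 101.1 K.
With α = 0.35, T₂ = 109.7 K.
ΔT = T₂ − T₁ = 8.540 K.

8.54 kelvin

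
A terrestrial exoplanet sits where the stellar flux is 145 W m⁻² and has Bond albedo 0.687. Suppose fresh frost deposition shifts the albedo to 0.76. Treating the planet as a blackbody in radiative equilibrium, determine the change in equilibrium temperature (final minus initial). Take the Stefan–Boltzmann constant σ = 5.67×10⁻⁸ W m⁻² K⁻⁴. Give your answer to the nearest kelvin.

Before: T₁ = [145.0·0.313/(4σ)]^(1/4) = 118.9 K.
Final:   T₂ = [S(1−0.76)/(4σ)]^(1/4) = 111.3 K.
ΔT = T₂ − T₁ = -7.640 K.

-8 kelvin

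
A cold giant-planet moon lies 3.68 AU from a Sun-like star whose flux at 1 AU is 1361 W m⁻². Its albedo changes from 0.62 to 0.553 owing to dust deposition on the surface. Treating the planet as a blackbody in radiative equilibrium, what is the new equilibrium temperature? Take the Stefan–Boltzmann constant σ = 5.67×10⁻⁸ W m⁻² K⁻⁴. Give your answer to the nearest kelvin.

119 K

Irradiance scales as 1/d², so S = 1361 W m⁻² × (1/3.68)² = 100.5 W m⁻².
T₂ = [S(1−α₂)/(4σ)]^(1/4) = [100.5·0.447/(4σ)]^(1/4) = 118.6 K.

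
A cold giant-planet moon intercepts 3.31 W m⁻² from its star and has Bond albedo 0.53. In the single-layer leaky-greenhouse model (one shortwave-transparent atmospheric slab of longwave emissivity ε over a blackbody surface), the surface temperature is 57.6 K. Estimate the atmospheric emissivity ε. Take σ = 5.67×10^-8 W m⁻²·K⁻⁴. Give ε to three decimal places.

0.754

TOA balance gives T_e = 51.18 K.
T_s⁴ = T_e⁴·2/(2−ε) → ε = 2 − 2(T_e/T_s)⁴ = 2 − 2·(51.18/57.6)⁴ = 0.7537.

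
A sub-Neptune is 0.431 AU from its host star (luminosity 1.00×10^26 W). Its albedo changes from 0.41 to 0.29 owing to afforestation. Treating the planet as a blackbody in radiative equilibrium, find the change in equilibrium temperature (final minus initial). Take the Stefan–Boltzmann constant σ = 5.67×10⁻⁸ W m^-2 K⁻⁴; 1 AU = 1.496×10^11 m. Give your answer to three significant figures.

Orbital distance: d = 0.431 AU = 6.448×10^10 m.
S = L/(4πd²) = 1914 W m^-2.
Before: T₁ = [1914·0.59/(4σ)]^(1/4) = 265.6 K.
With α = 0.29, T₂ = 278.2 K.
ΔT = T₂ − T₁ = 12.58 K.

12.6 K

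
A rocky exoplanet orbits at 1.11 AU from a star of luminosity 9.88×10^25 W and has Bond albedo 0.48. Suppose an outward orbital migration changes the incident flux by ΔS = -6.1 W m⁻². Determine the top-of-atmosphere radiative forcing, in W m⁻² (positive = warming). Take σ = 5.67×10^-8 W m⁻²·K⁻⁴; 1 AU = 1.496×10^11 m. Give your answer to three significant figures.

Orbital distance: d = 1.11 AU = 1.661×10^11 m.
S = L/(4πd²) = 285.1 W m⁻².
Only a fraction (1−α) is absorbed and it's spread over 4πR², so ΔF = (1−α)ΔS/4 = -0.7930 W m⁻².

-0.793 W m⁻²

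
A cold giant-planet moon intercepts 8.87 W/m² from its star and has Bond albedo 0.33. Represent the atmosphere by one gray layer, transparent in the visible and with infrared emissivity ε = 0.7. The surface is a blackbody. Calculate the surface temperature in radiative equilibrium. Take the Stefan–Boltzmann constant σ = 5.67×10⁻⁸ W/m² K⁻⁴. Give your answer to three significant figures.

79.7 kelvin

At the top of the atmosphere, σT_e⁴ = S(1−α)/4 = 1.486 W/m², giving T_e = 71.55 K.
For a single slab of emissivity ε, T_s⁴ = 2T_e⁴/(2−ε); thus T_s = 71.55·(1.538)^(1/4) = 79.68 K.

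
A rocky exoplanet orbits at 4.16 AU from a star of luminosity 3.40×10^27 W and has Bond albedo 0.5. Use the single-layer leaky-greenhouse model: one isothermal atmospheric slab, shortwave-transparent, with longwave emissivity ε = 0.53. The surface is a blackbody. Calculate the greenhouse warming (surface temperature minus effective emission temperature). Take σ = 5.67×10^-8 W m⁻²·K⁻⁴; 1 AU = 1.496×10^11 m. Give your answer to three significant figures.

15.9 kelvin

Orbital distance: d = 4.16 AU = 6.223×10^11 m.
S = L/(4πd²) = 698.6 W m⁻².
The planet radiates to space at T_e = [S(1−α)/(4σ)]^(1/4) = 198.1 K.
The surface balance (absorbed SW + ε·downward IR = σT_s⁴) with T_a⁴ = T_s⁴/2 reduces to T_s = T_e·[2/(2−ε)]^¼ = 214.0 K.
Greenhouse warming: T_s − T_e = 15.85 K.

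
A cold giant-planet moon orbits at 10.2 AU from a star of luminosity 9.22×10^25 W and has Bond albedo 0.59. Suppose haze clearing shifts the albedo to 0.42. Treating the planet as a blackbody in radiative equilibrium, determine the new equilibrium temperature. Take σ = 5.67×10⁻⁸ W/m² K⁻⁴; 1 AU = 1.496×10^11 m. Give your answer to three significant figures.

53.3 kelvin

d = 10.2 × 1.496×10^11 m = 1.526×10^12 m.
S = L/(4πd²) = 3.151 W/m².
New equilibrium: T₂ = [(1−0.42)·3.151/(4σ)]^(1/4) = 53.28 K.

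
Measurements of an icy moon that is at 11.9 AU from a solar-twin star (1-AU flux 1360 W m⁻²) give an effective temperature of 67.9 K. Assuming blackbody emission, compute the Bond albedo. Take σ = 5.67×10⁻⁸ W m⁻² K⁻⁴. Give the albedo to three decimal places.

By the inverse-square law, S = 1360/11.9² = 9.604 W m⁻².
Energy balance: S(1−α)/4 = σT⁴, so 1−α = 4σT⁴/S.
σT⁴ = 1.205 W m⁻², so 4σT⁴ = 4.821 W m⁻².
Hence α = 1 − 4.821/9.604 = 0.4980.

0.498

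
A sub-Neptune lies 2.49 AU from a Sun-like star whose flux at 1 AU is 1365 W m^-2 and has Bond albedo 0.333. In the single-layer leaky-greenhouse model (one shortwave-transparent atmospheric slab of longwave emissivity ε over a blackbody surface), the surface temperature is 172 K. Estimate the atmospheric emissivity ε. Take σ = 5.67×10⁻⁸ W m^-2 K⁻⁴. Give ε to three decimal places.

0.520

Flux at the orbit: S = 1365/(2.49)² = 220.2 W m^-2.
First, T_e = [220.2·(1−0.333)/(4σ)]^(1/4) = 159.5 K.
Since (2−ε)/2 = (T_e/T_s)⁴ = 0.7398, ε = 0.5204.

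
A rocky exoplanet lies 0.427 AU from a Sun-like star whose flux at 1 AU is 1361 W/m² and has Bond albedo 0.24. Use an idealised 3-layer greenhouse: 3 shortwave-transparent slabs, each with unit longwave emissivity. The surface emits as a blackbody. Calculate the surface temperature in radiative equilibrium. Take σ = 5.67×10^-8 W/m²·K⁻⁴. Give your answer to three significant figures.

562 kelvin

Flux at the orbit: S = 1361/(0.427)² = 7465 W/m².
The effective emission temperature is T_e = [S(1−α)/(4σ)]^¼ = 397.7 K.
Layer-by-layer balance gives σT_s⁴ = (N+1)σT_e⁴, so T_s = 4^¼·397.7 = 562.4 K.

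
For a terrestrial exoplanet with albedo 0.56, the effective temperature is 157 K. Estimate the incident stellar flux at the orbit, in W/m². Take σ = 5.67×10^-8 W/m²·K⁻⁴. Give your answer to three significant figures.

From S(1−α)/4 = σT⁴: S = 4σT⁴/(1−α).
σT⁴ = 5.67×10⁻⁸·(157)⁴ = 34.45 W/m².
S = 4·34.45/0.44 = 313.2 W/m².

313 W/m²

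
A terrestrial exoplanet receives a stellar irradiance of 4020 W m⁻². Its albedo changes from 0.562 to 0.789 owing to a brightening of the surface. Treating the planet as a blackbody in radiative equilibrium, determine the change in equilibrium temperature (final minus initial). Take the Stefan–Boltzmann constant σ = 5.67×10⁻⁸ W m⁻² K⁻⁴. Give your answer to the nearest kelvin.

Before: T₁ = [4020·0.438/(4σ)]^(1/4) = 296.8 K.
Final:   T₂ = [S(1−0.789)/(4σ)]^(1/4) = 247.3 K.
Change: 247.3 − 296.8 = -49.54 K.

-50 K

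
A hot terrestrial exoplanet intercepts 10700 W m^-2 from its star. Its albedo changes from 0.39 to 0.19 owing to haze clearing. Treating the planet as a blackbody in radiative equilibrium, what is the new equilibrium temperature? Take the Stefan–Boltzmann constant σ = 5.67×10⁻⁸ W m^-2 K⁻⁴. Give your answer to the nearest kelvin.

With the new albedo, S(1−α₂)/4 = 2167 W m^-2, so T₂ = 442.1 K.

442 K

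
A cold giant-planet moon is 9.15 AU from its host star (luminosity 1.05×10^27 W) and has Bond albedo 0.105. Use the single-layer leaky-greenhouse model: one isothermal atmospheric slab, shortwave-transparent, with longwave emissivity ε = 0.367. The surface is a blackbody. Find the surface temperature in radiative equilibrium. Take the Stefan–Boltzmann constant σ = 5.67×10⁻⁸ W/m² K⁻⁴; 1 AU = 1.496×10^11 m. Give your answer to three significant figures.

d = 9.15 × 1.496×10^11 m = 1.369×10^12 m.
S = L/(4πd²) = 44.59 W/m².
The planet radiates to space at T_e = [S(1−α)/(4σ)]^(1/4) = 115.2 K.
Surface balance with a leaky layer gives σT_s⁴ = σT_e⁴·2/(2−ε), so T_s = T_e·[2/(2−0.367)]^(1/4) = 121.2 K.

121 K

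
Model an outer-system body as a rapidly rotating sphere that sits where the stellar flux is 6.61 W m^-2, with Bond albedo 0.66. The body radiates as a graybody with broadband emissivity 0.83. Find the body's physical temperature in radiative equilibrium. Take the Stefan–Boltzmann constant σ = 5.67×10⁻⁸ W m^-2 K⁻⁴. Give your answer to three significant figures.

Averaging over the sphere, the absorbed flux is S(1−α)/4 = 0.5618 W m^-2.
Radiative balance εσT⁴ = 0.5618 gives T = [0.5618/(0.83·σ)]^(1/4) = 58.78 K.

58.8 kelvin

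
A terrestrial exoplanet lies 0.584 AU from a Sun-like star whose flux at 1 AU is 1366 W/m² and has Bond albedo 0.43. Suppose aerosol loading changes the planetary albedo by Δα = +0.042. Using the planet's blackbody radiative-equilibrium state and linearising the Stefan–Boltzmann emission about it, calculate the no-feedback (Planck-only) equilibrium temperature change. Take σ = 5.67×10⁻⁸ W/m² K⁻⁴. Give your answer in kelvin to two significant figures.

Flux at the orbit: S = 1366/(0.584)² = 4005 W/m².
Reference equilibrium: T_e = [S(1−α)/(4σ)]^(1/4) = 316.7 K.
TOA radiative forcing: ΔF = −S·Δα/4 = −4005·(+0.042)/4 = -42.05 W/m².
Linearising σT⁴ gives d(σT⁴)/dT = 4σT_e³ = 7.208 W/m² per K.
Hence the no-feedback warming is ΔF/(4σT_e³) = -5.83 K.

-5.8 K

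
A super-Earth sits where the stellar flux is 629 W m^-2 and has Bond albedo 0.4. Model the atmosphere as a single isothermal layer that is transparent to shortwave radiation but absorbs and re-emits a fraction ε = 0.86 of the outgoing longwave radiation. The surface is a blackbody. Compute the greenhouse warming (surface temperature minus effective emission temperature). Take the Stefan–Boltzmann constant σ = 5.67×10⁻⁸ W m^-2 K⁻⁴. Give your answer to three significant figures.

Effective emission temperature (TOA balance): σT_e⁴ = S(1−α)/4 = 94.35 W m^-2 → T_e = 202.0 K.
Surface balance with a leaky layer gives σT_s⁴ = σT_e⁴·2/(2−ε), so T_s = T_e·[2/(2−0.86)]^(1/4) = 232.4 K.
T_s − T_e = 232.4 − 202.0 = 30.47 K.

30.5 kelvin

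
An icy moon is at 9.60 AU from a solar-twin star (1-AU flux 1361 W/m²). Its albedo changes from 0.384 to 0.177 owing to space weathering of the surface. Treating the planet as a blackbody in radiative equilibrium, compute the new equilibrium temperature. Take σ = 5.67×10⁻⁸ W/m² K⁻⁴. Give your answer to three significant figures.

Irradiance scales as 1/d², so S = 1361 W/m² × (1/9.60)² = 14.77 W/m².
With the new albedo, S(1−α₂)/4 = 3.038 W/m², so T₂ = 85.56 K.

85.6 K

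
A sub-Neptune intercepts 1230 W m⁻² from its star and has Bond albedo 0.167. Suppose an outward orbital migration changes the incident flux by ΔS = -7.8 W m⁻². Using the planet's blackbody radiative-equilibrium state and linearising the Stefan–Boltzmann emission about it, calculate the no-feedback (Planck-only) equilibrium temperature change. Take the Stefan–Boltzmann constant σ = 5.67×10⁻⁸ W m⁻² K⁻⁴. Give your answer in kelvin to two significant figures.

-0.41 K

Reference equilibrium: T_e = [S(1−α)/(4σ)]^(1/4) = 259.3 K.
Only a fraction (1−α) is absorbed and it's spread over 4πR², so ΔF = (1−α)ΔS/4 = -1.624 W m⁻².
Linearising σT⁴ gives d(σT⁴)/dT = 4σT_e³ = 3.952 W m⁻² per K.
Hence the no-feedback warming is ΔF/(4σT_e³) = -0.411 K.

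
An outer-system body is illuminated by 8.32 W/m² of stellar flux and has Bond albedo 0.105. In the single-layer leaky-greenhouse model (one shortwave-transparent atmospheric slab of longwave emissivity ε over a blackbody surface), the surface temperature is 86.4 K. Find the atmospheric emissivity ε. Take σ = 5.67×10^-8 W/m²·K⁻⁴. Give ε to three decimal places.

0.822

TOA balance gives T_e = 75.70 K.
T_s⁴ = T_e⁴·2/(2−ε) → ε = 2 − 2(T_e/T_s)⁴ = 2 − 2·(75.70/86.4)⁴ = 0.8216.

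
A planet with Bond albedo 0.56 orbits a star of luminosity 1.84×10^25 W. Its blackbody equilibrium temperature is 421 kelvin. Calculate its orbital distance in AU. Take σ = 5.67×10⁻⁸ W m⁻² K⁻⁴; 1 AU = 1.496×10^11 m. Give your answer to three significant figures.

0.0636 AU

Required flux: S = 4σT⁴/(1−α) = 16190 W m⁻².
From L = 4πd²S, d = √(1.84×10^25/(4π·16190)) = 9.509×10^9 m = 0.06356 AU.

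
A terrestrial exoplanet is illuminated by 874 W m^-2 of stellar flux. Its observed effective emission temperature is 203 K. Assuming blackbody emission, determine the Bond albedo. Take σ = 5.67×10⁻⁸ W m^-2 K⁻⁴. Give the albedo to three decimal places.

Rearranging the radiative balance, α = 1 − 4σT⁴/S.
σT⁴ = 96.29 W m^-2, so 4σT⁴ = 385.1 W m^-2.
Hence α = 1 − 385.1/874.0 = 0.5593.

0.559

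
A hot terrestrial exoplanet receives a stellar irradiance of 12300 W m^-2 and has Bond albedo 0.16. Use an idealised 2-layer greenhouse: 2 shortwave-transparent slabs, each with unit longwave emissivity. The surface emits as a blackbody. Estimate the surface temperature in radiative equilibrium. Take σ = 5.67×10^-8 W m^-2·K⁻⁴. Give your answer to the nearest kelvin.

608 K

The effective emission temperature is T_e = [S(1−α)/(4σ)]^¼ = 462.0 K.
With N = 2 opaque layers, T_s = (N+1)^(1/4)·T_e = 3^(1/4)·462.0 = 608.0 K.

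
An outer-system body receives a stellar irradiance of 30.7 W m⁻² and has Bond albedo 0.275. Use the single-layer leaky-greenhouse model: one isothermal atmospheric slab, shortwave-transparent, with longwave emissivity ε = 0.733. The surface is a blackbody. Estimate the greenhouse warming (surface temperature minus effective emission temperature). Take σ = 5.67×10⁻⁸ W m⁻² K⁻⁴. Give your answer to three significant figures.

12.0 K

At the top of the atmosphere, σT_e⁴ = S(1−α)/4 = 5.564 W m⁻², giving T_e = 99.53 K.
The surface balance (absorbed SW + ε·downward IR = σT_s⁴) with T_a⁴ = T_s⁴/2 reduces to T_s = T_e·[2/(2−ε)]^¼ = 111.6 K.
T_s − T_e = 111.6 − 99.53 = 12.03 K.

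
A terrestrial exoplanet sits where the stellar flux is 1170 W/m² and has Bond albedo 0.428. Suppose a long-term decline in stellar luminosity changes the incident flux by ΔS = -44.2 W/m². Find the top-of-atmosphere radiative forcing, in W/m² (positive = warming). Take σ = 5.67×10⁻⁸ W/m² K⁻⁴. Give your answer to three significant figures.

TOA radiative forcing: ΔF = (1−α)ΔS/4 = 0.572·(-44.2)/4 = -6.321 W/m².

-6.32 W/m²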